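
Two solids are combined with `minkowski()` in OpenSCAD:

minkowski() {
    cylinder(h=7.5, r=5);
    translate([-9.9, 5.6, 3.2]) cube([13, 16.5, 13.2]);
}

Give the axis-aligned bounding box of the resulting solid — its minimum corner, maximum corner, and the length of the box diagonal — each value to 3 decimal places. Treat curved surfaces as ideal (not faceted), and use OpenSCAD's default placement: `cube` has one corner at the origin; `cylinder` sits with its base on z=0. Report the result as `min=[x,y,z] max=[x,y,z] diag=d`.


A = translate([-9.9, 5.6, 3.2]) cube([13, 16.5, 13.2]) → bbox [-9.9,5.6,3.2] .. [3.1,22.1,16.4]
B = cylinder(h=7.5, r=5) → bbox [-5,-5,0] .. [5,5,7.5]
lo = A.lo+B.lo = [-9.9-5, 5.6-5, 3.2+0] = [-14.900,0.600,3.200]
hi = A.hi+B.hi = [3.1+5, 22.1+5, 16.4+7.5] = [8.100,27.100,23.900]
diag = √(23²+26.5²+20.7²) = √1659.74 = 40.740

min=[-14.900,0.600,3.200] max=[8.100,27.100,23.900] diag=40.740


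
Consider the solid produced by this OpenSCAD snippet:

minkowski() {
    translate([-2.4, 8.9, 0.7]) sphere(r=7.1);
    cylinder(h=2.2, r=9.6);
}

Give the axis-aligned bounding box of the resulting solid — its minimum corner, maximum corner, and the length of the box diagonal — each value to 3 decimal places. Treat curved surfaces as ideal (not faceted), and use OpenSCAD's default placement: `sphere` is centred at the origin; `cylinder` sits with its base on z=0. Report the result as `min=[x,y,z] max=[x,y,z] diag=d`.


A = translate([-2.4, 8.9, 0.7]) sphere(r=7.1) → bbox [-9.5,1.8,-6.4] .. [4.7,16,7.8]
B = cylinder(h=2.2, r=9.6) → bbox [-9.6,-9.6,0] .. [9.6,9.6,2.2]
lo = A.lo+B.lo = [-9.5-9.6, 1.8-9.6, -6.4+0] = [-19.100,-7.800,-6.400]
hi = A.hi+B.hi = [4.7+9.6, 16+9.6, 7.8+2.2] = [14.300,25.600,10.000]
diag = √(33.4²+33.4²+16.4²) = √2500.08 = 50.001

min=[-19.100,-7.800,-6.400] max=[14.300,25.600,10.000] diag=50.001


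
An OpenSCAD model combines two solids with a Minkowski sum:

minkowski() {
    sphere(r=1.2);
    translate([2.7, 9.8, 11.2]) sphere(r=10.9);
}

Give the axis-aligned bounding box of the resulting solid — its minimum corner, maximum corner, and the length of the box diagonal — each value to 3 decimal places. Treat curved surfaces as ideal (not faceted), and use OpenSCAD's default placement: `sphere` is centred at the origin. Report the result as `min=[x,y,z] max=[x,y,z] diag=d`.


min=[-9.400,-2.300,-0.900] max=[14.800,21.900,23.300] diag=41.916

A = translate([2.7, 9.8, 11.2]) sphere(r=10.9) → bbox [-8.2,-1.1,0.3] .. [13.6,20.7,22.1]
B = sphere(r=1.2) → bbox [-1.2,-1.2,-1.2] .. [1.2,1.2,1.2]
lo = A.lo+B.lo = [-8.2-1.2, -1.1-1.2, 0.3-1.2] = [-9.400,-2.300,-0.900]
hi = A.hi+B.hi = [13.6+1.2, 20.7+1.2, 22.1+1.2] = [14.800,21.900,23.300]
diag = √(24.2²+24.2²+24.2²) = √1756.92 = 41.916


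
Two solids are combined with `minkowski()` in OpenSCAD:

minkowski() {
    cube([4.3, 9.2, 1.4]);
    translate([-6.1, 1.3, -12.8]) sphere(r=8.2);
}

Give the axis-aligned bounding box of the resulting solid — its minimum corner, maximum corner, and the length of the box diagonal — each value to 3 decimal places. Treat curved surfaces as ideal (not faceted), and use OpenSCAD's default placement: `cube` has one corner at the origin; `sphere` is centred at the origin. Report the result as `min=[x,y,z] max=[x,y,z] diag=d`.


min=[-14.300,-6.900,-21.000] max=[6.400,18.700,-3.200] diag=37.426

A = translate([-6.1, 1.3, -12.8]) sphere(r=8.2) → bbox [-14.3,-6.9,-21] .. [2.1,9.5,-4.6]
B = cube([4.3, 9.2, 1.4]) → bbox [0,0,0] .. [4.3,9.2,1.4]
lo = A.lo+B.lo = [-14.3+0, -6.9+0, -21+0] = [-14.300,-6.900,-21.000]
hi = A.hi+B.hi = [2.1+4.3, 9.5+9.2, -4.6+1.4] = [6.400,18.700,-3.200]
diag = √(20.7²+25.6²+17.8²) = √1400.69 = 37.426


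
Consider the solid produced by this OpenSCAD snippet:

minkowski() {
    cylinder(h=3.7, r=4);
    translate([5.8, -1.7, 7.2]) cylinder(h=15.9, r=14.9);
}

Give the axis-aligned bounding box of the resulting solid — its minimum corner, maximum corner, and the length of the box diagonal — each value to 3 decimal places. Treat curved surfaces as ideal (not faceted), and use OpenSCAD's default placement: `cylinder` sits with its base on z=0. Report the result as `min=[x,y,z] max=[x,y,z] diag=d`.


A = translate([5.8, -1.7, 7.2]) cylinder(h=15.9, r=14.9) → bbox [-9.1,-16.6,7.2] .. [20.7,13.2,23.1]
B = cylinder(h=3.7, r=4) → bbox [-4,-4,0] .. [4,4,3.7]
lo = A.lo+B.lo = [-9.1-4, -16.6-4, 7.2+0] = [-13.100,-20.600,7.200]
hi = A.hi+B.hi = [20.7+4, 13.2+4, 23.1+3.7] = [24.700,17.200,26.800]
diag = √(37.8²+37.8²+19.6²) = √3241.84 = 56.937

min=[-13.100,-20.600,7.200] max=[24.700,17.200,26.800] diag=56.937


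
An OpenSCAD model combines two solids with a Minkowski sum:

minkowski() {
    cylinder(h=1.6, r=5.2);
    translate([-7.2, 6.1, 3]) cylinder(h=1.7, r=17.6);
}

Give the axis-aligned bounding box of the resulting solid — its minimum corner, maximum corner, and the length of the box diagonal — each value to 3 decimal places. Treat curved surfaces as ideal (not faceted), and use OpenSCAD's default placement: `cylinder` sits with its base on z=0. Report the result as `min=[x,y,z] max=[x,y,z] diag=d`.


A = translate([-7.2, 6.1, 3]) cylinder(h=1.7, r=17.6) → bbox [-24.8,-11.5,3] .. [10.4,23.7,4.7]
B = cylinder(h=1.6, r=5.2) → bbox [-5.2,-5.2,0] .. [5.2,5.2,1.6]
lo = A.lo+B.lo = [-24.8-5.2, -11.5-5.2, 3+0] = [-30.000,-16.700,3.000]
hi = A.hi+B.hi = [10.4+5.2, 23.7+5.2, 4.7+1.6] = [15.600,28.900,6.300]
diag = √(45.6²+45.6²+3.3²) = √4169.61 = 64.573

min=[-30.000,-16.700,3.000] max=[15.600,28.900,6.300] diag=64.573


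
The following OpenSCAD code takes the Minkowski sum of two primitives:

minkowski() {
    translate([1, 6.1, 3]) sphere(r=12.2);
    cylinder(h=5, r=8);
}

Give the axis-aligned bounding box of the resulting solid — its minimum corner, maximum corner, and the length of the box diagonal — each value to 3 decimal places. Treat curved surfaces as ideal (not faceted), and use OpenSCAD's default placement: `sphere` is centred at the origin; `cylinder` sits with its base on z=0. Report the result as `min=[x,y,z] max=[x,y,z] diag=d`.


A = translate([1, 6.1, 3]) sphere(r=12.2) → bbox [-11.2,-6.1,-9.2] .. [13.2,18.3,15.2]
B = cylinder(h=5, r=8) → bbox [-8,-8,0] .. [8,8,5]
lo = A.lo+B.lo = [-11.2-8, -6.1-8, -9.2+0] = [-19.200,-14.100,-9.200]
hi = A.hi+B.hi = [13.2+8, 18.3+8, 15.2+5] = [21.200,26.300,20.200]
diag = √(40.4²+40.4²+29.4²) = √4128.68 = 64.255

min=[-19.200,-14.100,-9.200] max=[21.200,26.300,20.200] diag=64.255


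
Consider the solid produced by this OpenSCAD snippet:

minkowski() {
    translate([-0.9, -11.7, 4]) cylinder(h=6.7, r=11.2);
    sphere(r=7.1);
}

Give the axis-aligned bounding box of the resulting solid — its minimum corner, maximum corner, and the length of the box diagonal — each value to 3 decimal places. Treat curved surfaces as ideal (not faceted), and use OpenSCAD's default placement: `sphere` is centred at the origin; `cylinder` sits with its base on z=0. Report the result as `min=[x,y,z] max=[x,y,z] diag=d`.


min=[-19.200,-30.000,-3.100] max=[17.400,6.600,17.800] diag=55.821

A = translate([-0.9, -11.7, 4]) cylinder(h=6.7, r=11.2) → bbox [-12.1,-22.9,4] .. [10.3,-0.5,10.7]
B = sphere(r=7.1) → bbox [-7.1,-7.1,-7.1] .. [7.1,7.1,7.1]
lo = A.lo+B.lo = [-12.1-7.1, -22.9-7.1, 4-7.1] = [-19.200,-30.000,-3.100]
hi = A.hi+B.hi = [10.3+7.1, -0.5+7.1, 10.7+7.1] = [17.400,6.600,17.800]
diag = √(36.6²+36.6²+20.9²) = √3115.93 = 55.821


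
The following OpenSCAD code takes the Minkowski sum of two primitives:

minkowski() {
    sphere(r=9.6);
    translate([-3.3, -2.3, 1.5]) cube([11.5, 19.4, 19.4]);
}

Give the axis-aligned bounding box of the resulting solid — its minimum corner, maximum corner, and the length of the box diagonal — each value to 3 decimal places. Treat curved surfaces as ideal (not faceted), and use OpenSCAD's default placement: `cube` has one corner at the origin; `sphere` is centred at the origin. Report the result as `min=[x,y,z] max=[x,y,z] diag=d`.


min=[-12.900,-11.900,-8.100] max=[17.800,26.700,30.500] diag=62.629

A = translate([-3.3, -2.3, 1.5]) cube([11.5, 19.4, 19.4]) → bbox [-3.3,-2.3,1.5] .. [8.2,17.1,20.9]
B = sphere(r=9.6) → bbox [-9.6,-9.6,-9.6] .. [9.6,9.6,9.6]
lo = A.lo+B.lo = [-3.3-9.6, -2.3-9.6, 1.5-9.6] = [-12.900,-11.900,-8.100]
hi = A.hi+B.hi = [8.2+9.6, 17.1+9.6, 20.9+9.6] = [17.800,26.700,30.500]
diag = √(30.7²+38.6²+38.6²) = √3922.41 = 62.629


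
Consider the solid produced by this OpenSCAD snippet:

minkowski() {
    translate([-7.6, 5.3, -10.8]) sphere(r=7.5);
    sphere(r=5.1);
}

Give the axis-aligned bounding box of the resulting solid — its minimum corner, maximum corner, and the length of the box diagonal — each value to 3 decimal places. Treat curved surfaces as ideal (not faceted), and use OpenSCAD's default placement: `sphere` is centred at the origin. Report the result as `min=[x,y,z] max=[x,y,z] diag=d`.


min=[-20.200,-7.300,-23.400] max=[5.000,17.900,1.800] diag=43.648

A = translate([-7.6, 5.3, -10.8]) sphere(r=7.5) → bbox [-15.1,-2.2,-18.3] .. [-0.1,12.8,-3.3]
B = sphere(r=5.1) → bbox [-5.1,-5.1,-5.1] .. [5.1,5.1,5.1]
lo = A.lo+B.lo = [-15.1-5.1, -2.2-5.1, -18.3-5.1] = [-20.200,-7.300,-23.400]
hi = A.hi+B.hi = [-0.1+5.1, 12.8+5.1, -3.3+5.1] = [5.000,17.900,1.800]
diag = √(25.2²+25.2²+25.2²) = √1905.12 = 43.648


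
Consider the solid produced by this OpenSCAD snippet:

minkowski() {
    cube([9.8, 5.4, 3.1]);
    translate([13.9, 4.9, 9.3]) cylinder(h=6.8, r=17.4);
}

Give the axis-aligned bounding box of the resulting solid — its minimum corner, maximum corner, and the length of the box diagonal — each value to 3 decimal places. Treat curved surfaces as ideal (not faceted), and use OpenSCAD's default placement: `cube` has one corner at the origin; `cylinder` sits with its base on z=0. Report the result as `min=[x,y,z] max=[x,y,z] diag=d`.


min=[-3.500,-12.500,9.300] max=[41.100,27.700,19.200] diag=60.854

A = translate([13.9, 4.9, 9.3]) cylinder(h=6.8, r=17.4) → bbox [-3.5,-12.5,9.3] .. [31.3,22.3,16.1]
B = cube([9.8, 5.4, 3.1]) → bbox [0,0,0] .. [9.8,5.4,3.1]
lo = A.lo+B.lo = [-3.5+0, -12.5+0, 9.3+0] = [-3.500,-12.500,9.300]
hi = A.hi+B.hi = [31.3+9.8, 22.3+5.4, 16.1+3.1] = [41.100,27.700,19.200]
diag = √(44.6²+40.2²+9.9²) = √3703.21 = 60.854


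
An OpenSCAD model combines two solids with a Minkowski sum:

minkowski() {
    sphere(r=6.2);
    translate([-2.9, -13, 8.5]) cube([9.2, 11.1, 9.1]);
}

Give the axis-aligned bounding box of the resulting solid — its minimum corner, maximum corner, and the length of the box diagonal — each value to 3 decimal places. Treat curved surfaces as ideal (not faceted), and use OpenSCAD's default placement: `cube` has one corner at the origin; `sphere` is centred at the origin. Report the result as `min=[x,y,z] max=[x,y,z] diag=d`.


min=[-9.100,-19.200,2.300] max=[12.500,4.300,23.800] diag=38.485

A = translate([-2.9, -13, 8.5]) cube([9.2, 11.1, 9.1]) → bbox [-2.9,-13,8.5] .. [6.3,-1.9,17.6]
B = sphere(r=6.2) → bbox [-6.2,-6.2,-6.2] .. [6.2,6.2,6.2]
lo = A.lo+B.lo = [-2.9-6.2, -13-6.2, 8.5-6.2] = [-9.100,-19.200,2.300]
hi = A.hi+B.hi = [6.3+6.2, -1.9+6.2, 17.6+6.2] = [12.500,4.300,23.800]
diag = √(21.6²+23.5²+21.5²) = √1481.06 = 38.485


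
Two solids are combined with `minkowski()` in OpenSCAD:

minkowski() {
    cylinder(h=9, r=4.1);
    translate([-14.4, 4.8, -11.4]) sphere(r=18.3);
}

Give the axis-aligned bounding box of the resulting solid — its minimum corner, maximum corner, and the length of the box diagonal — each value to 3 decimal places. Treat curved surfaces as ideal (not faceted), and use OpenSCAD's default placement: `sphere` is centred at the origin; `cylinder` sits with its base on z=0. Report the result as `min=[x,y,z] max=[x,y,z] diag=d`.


A = translate([-14.4, 4.8, -11.4]) sphere(r=18.3) → bbox [-32.7,-13.5,-29.7] .. [3.9,23.1,6.9]
B = cylinder(h=9, r=4.1) → bbox [-4.1,-4.1,0] .. [4.1,4.1,9]
lo = A.lo+B.lo = [-32.7-4.1, -13.5-4.1, -29.7+0] = [-36.800,-17.600,-29.700]
hi = A.hi+B.hi = [3.9+4.1, 23.1+4.1, 6.9+9] = [8.000,27.200,15.900]
diag = √(44.8²+44.8²+45.6²) = √6093.44 = 78.060

min=[-36.800,-17.600,-29.700] max=[8.000,27.200,15.900] diag=78.060


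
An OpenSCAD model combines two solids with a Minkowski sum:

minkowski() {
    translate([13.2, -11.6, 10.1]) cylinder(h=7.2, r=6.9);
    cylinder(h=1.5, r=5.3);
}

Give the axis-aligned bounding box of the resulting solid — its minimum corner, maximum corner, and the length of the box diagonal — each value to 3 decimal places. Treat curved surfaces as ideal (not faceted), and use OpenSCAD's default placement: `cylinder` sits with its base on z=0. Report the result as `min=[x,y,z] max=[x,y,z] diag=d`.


min=[1.000,-23.800,10.100] max=[25.400,0.600,18.800] diag=35.587

A = translate([13.2, -11.6, 10.1]) cylinder(h=7.2, r=6.9) → bbox [6.3,-18.5,10.1] .. [20.1,-4.7,17.3]
B = cylinder(h=1.5, r=5.3) → bbox [-5.3,-5.3,0] .. [5.3,5.3,1.5]
lo = A.lo+B.lo = [6.3-5.3, -18.5-5.3, 10.1+0] = [1.000,-23.800,10.100]
hi = A.hi+B.hi = [20.1+5.3, -4.7+5.3, 17.3+1.5] = [25.400,0.600,18.800]
diag = √(24.4²+24.4²+8.7²) = √1266.41 = 35.587


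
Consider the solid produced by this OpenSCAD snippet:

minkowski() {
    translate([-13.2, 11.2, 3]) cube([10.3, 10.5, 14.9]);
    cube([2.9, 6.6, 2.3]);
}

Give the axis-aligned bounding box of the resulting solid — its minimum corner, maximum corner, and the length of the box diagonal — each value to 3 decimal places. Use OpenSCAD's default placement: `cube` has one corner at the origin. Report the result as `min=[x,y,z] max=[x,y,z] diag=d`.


A = translate([-13.2, 11.2, 3]) cube([10.3, 10.5, 14.9]) → bbox [-13.2,11.2,3] .. [-2.9,21.7,17.9]
B = cube([2.9, 6.6, 2.3]) → bbox [0,0,0] .. [2.9,6.6,2.3]
lo = A.lo+B.lo = [-13.2+0, 11.2+0, 3+0] = [-13.200,11.200,3.000]
hi = A.hi+B.hi = [-2.9+2.9, 21.7+6.6, 17.9+2.3] = [0.000,28.300,20.200]
diag = √(13.2²+17.1²+17.2²) = √762.49 = 27.613

min=[-13.200,11.200,3.000] max=[0.000,28.300,20.200] diag=27.613


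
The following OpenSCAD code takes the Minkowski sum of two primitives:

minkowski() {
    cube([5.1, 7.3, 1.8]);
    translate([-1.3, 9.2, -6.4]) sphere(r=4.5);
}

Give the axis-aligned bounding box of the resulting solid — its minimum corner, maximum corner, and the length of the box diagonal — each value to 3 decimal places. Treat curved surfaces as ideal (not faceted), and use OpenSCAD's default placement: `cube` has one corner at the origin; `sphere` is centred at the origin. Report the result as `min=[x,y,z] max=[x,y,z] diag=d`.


A = translate([-1.3, 9.2, -6.4]) sphere(r=4.5) → bbox [-5.8,4.7,-10.9] .. [3.2,13.7,-1.9]
B = cube([5.1, 7.3, 1.8]) → bbox [0,0,0] .. [5.1,7.3,1.8]
lo = A.lo+B.lo = [-5.8+0, 4.7+0, -10.9+0] = [-5.800,4.700,-10.900]
hi = A.hi+B.hi = [3.2+5.1, 13.7+7.3, -1.9+1.8] = [8.300,21.000,-0.100]
diag = √(14.1²+16.3²+10.8²) = √581.14 = 24.107

min=[-5.800,4.700,-10.900] max=[8.300,21.000,-0.100] diag=24.107


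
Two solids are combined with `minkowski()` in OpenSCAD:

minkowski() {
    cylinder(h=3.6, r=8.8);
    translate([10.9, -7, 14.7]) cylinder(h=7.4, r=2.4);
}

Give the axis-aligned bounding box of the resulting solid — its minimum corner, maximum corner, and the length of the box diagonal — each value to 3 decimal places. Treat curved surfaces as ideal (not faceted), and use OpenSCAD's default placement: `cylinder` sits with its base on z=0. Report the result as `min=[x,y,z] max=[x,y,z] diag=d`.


A = translate([10.9, -7, 14.7]) cylinder(h=7.4, r=2.4) → bbox [8.5,-9.4,14.7] .. [13.3,-4.6,22.1]
B = cylinder(h=3.6, r=8.8) → bbox [-8.8,-8.8,0] .. [8.8,8.8,3.6]
lo = A.lo+B.lo = [8.5-8.8, -9.4-8.8, 14.7+0] = [-0.300,-18.200,14.700]
hi = A.hi+B.hi = [13.3+8.8, -4.6+8.8, 22.1+3.6] = [22.100,4.200,25.700]
diag = √(22.4²+22.4²+11²) = √1124.52 = 33.534

min=[-0.300,-18.200,14.700] max=[22.100,4.200,25.700] diag=33.534


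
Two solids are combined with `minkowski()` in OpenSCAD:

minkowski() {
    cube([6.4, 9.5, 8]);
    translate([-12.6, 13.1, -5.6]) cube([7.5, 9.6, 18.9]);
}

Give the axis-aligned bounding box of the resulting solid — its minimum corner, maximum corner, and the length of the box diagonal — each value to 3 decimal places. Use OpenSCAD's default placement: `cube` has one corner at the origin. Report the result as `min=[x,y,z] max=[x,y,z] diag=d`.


min=[-12.600,13.100,-5.600] max=[1.300,32.200,21.300] diag=35.800

A = translate([-12.6, 13.1, -5.6]) cube([7.5, 9.6, 18.9]) → bbox [-12.6,13.1,-5.6] .. [-5.1,22.7,13.3]
B = cube([6.4, 9.5, 8]) → bbox [0,0,0] .. [6.4,9.5,8]
lo = A.lo+B.lo = [-12.6+0, 13.1+0, -5.6+0] = [-12.600,13.100,-5.600]
hi = A.hi+B.hi = [-5.1+6.4, 22.7+9.5, 13.3+8] = [1.300,32.200,21.300]
diag = √(13.9²+19.1²+26.9²) = √1281.63 = 35.800


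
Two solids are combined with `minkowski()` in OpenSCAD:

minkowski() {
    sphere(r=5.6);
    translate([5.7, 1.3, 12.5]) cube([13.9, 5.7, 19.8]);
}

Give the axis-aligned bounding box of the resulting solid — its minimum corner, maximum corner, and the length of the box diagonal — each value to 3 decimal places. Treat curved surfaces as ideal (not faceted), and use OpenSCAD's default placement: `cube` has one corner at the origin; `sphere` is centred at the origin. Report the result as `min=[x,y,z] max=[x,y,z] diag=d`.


min=[0.100,-4.300,6.900] max=[25.200,12.600,37.900] diag=43.320

A = translate([5.7, 1.3, 12.5]) cube([13.9, 5.7, 19.8]) → bbox [5.7,1.3,12.5] .. [19.6,7,32.3]
B = sphere(r=5.6) → bbox [-5.6,-5.6,-5.6] .. [5.6,5.6,5.6]
lo = A.lo+B.lo = [5.7-5.6, 1.3-5.6, 12.5-5.6] = [0.100,-4.300,6.900]
hi = A.hi+B.hi = [19.6+5.6, 7+5.6, 32.3+5.6] = [25.200,12.600,37.900]
diag = √(25.1²+16.9²+31²) = √1876.62 = 43.320


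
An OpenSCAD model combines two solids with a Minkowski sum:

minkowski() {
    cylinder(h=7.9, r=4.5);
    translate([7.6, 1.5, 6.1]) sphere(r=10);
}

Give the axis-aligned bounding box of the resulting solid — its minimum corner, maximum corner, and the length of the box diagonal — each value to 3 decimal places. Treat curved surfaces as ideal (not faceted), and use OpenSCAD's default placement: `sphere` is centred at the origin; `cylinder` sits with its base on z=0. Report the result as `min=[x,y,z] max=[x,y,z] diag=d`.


min=[-6.900,-13.000,-3.900] max=[22.100,16.000,24.000] diag=49.603

A = translate([7.6, 1.5, 6.1]) sphere(r=10) → bbox [-2.4,-8.5,-3.9] .. [17.6,11.5,16.1]
B = cylinder(h=7.9, r=4.5) → bbox [-4.5,-4.5,0] .. [4.5,4.5,7.9]
lo = A.lo+B.lo = [-2.4-4.5, -8.5-4.5, -3.9+0] = [-6.900,-13.000,-3.900]
hi = A.hi+B.hi = [17.6+4.5, 11.5+4.5, 16.1+7.9] = [22.100,16.000,24.000]
diag = √(29²+29²+27.9²) = √2460.41 = 49.603


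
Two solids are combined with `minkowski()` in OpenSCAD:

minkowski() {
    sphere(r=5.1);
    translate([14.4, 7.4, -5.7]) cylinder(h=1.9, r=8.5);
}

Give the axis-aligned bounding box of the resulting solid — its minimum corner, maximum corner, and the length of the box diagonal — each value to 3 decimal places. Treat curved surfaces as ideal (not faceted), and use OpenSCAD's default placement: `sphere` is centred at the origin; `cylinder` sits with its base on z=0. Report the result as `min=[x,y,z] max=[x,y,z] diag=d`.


A = translate([14.4, 7.4, -5.7]) cylinder(h=1.9, r=8.5) → bbox [5.9,-1.1,-5.7] .. [22.9,15.9,-3.8]
B = sphere(r=5.1) → bbox [-5.1,-5.1,-5.1] .. [5.1,5.1,5.1]
lo = A.lo+B.lo = [5.9-5.1, -1.1-5.1, -5.7-5.1] = [0.800,-6.200,-10.800]
hi = A.hi+B.hi = [22.9+5.1, 15.9+5.1, -3.8+5.1] = [28.000,21.000,1.300]
diag = √(27.2²+27.2²+12.1²) = √1626.09 = 40.325

min=[0.800,-6.200,-10.800] max=[28.000,21.000,1.300] diag=40.325


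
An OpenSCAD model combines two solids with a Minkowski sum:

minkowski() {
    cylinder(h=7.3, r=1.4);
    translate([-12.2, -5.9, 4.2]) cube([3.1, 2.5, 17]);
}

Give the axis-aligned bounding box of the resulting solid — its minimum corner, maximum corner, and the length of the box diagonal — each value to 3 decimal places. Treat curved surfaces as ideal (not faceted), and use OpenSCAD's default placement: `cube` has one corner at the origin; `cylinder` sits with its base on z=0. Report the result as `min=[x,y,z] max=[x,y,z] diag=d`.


A = translate([-12.2, -5.9, 4.2]) cube([3.1, 2.5, 17]) → bbox [-12.2,-5.9,4.2] .. [-9.1,-3.4,21.2]
B = cylinder(h=7.3, r=1.4) → bbox [-1.4,-1.4,0] .. [1.4,1.4,7.3]
lo = A.lo+B.lo = [-12.2-1.4, -5.9-1.4, 4.2+0] = [-13.600,-7.300,4.200]
hi = A.hi+B.hi = [-9.1+1.4, -3.4+1.4, 21.2+7.3] = [-7.700,-2.000,28.500]
diag = √(5.9²+5.3²+24.3²) = √653.39 = 25.561

min=[-13.600,-7.300,4.200] max=[-7.700,-2.000,28.500] diag=25.561


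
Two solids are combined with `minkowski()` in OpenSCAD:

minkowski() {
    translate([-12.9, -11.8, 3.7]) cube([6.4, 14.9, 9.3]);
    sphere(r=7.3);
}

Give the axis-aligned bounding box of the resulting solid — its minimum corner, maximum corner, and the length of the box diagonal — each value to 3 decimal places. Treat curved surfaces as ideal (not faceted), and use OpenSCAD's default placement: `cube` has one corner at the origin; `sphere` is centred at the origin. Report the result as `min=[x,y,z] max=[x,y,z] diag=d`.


min=[-20.200,-19.100,-3.600] max=[0.800,10.400,20.300] diag=43.387

A = translate([-12.9, -11.8, 3.7]) cube([6.4, 14.9, 9.3]) → bbox [-12.9,-11.8,3.7] .. [-6.5,3.1,13]
B = sphere(r=7.3) → bbox [-7.3,-7.3,-7.3] .. [7.3,7.3,7.3]
lo = A.lo+B.lo = [-12.9-7.3, -11.8-7.3, 3.7-7.3] = [-20.200,-19.100,-3.600]
hi = A.hi+B.hi = [-6.5+7.3, 3.1+7.3, 13+7.3] = [0.800,10.400,20.300]
diag = √(21²+29.5²+23.9²) = √1882.46 = 43.387


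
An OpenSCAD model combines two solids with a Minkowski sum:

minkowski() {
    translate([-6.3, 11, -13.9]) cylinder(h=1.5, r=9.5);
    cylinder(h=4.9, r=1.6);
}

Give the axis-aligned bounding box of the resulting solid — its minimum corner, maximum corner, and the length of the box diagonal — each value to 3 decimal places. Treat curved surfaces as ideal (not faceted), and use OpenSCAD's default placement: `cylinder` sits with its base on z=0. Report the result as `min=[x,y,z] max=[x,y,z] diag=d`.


min=[-17.400,-0.100,-13.900] max=[4.800,22.100,-7.500] diag=32.041

A = translate([-6.3, 11, -13.9]) cylinder(h=1.5, r=9.5) → bbox [-15.8,1.5,-13.9] .. [3.2,20.5,-12.4]
B = cylinder(h=4.9, r=1.6) → bbox [-1.6,-1.6,0] .. [1.6,1.6,4.9]
lo = A.lo+B.lo = [-15.8-1.6, 1.5-1.6, -13.9+0] = [-17.400,-0.100,-13.900]
hi = A.hi+B.hi = [3.2+1.6, 20.5+1.6, -12.4+4.9] = [4.800,22.100,-7.500]
diag = √(22.2²+22.2²+6.4²) = √1026.64 = 32.041


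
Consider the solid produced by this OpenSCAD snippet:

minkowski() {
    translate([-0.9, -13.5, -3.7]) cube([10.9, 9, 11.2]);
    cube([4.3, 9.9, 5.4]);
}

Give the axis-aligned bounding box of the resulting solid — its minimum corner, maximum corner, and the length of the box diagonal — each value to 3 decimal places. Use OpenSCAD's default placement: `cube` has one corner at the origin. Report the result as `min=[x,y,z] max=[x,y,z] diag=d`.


A = translate([-0.9, -13.5, -3.7]) cube([10.9, 9, 11.2]) → bbox [-0.9,-13.5,-3.7] .. [10,-4.5,7.5]
B = cube([4.3, 9.9, 5.4]) → bbox [0,0,0] .. [4.3,9.9,5.4]
lo = A.lo+B.lo = [-0.9+0, -13.5+0, -3.7+0] = [-0.900,-13.500,-3.700]
hi = A.hi+B.hi = [10+4.3, -4.5+9.9, 7.5+5.4] = [14.300,5.400,12.900]
diag = √(15.2²+18.9²+16.6²) = √863.81 = 29.391

min=[-0.900,-13.500,-3.700] max=[14.300,5.400,12.900] diag=29.391


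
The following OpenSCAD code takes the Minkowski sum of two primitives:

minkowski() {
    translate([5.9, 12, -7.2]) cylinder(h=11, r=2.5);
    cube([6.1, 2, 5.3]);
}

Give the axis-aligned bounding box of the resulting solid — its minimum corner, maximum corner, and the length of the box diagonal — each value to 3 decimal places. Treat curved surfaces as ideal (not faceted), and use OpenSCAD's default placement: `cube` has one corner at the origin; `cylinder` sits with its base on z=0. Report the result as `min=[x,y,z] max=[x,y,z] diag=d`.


min=[3.400,9.500,-7.200] max=[14.500,16.500,9.100] diag=20.926

A = translate([5.9, 12, -7.2]) cylinder(h=11, r=2.5) → bbox [3.4,9.5,-7.2] .. [8.4,14.5,3.8]
B = cube([6.1, 2, 5.3]) → bbox [0,0,0] .. [6.1,2,5.3]
lo = A.lo+B.lo = [3.4+0, 9.5+0, -7.2+0] = [3.400,9.500,-7.200]
hi = A.hi+B.hi = [8.4+6.1, 14.5+2, 3.8+5.3] = [14.500,16.500,9.100]
diag = √(11.1²+7²+16.3²) = √437.9 = 20.926


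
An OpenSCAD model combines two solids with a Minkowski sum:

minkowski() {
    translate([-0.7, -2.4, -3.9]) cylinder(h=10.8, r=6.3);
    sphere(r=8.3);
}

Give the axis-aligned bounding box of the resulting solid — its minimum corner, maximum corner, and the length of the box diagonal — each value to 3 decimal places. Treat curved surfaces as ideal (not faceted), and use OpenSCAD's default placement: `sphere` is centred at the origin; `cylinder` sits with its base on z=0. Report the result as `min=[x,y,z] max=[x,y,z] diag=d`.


min=[-15.300,-17.000,-12.200] max=[13.900,12.200,15.200] diag=49.558

A = translate([-0.7, -2.4, -3.9]) cylinder(h=10.8, r=6.3) → bbox [-7,-8.7,-3.9] .. [5.6,3.9,6.9]
B = sphere(r=8.3) → bbox [-8.3,-8.3,-8.3] .. [8.3,8.3,8.3]
lo = A.lo+B.lo = [-7-8.3, -8.7-8.3, -3.9-8.3] = [-15.300,-17.000,-12.200]
hi = A.hi+B.hi = [5.6+8.3, 3.9+8.3, 6.9+8.3] = [13.900,12.200,15.200]
diag = √(29.2²+29.2²+27.4²) = √2456.04 = 49.558


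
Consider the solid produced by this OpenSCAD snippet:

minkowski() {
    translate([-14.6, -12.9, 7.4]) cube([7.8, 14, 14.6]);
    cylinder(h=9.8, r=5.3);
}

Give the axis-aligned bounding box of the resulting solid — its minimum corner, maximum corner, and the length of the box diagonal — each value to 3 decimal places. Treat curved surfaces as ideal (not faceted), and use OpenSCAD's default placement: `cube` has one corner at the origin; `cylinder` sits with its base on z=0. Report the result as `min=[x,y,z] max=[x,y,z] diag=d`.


A = translate([-14.6, -12.9, 7.4]) cube([7.8, 14, 14.6]) → bbox [-14.6,-12.9,7.4] .. [-6.8,1.1,22]
B = cylinder(h=9.8, r=5.3) → bbox [-5.3,-5.3,0] .. [5.3,5.3,9.8]
lo = A.lo+B.lo = [-14.6-5.3, -12.9-5.3, 7.4+0] = [-19.900,-18.200,7.400]
hi = A.hi+B.hi = [-6.8+5.3, 1.1+5.3, 22+9.8] = [-1.500,6.400,31.800]
diag = √(18.4²+24.6²+24.4²) = √1539.08 = 39.231

min=[-19.900,-18.200,7.400] max=[-1.500,6.400,31.800] diag=39.231


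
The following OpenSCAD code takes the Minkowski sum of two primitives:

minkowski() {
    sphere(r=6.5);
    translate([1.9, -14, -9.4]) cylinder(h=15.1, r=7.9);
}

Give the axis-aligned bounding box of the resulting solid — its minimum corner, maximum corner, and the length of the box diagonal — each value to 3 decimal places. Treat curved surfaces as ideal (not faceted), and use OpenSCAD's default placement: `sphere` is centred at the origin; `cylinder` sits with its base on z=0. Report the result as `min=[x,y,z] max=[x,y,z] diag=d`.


min=[-12.500,-28.400,-15.900] max=[16.300,0.400,12.200] diag=49.482

A = translate([1.9, -14, -9.4]) cylinder(h=15.1, r=7.9) → bbox [-6,-21.9,-9.4] .. [9.8,-6.1,5.7]
B = sphere(r=6.5) → bbox [-6.5,-6.5,-6.5] .. [6.5,6.5,6.5]
lo = A.lo+B.lo = [-6-6.5, -21.9-6.5, -9.4-6.5] = [-12.500,-28.400,-15.900]
hi = A.hi+B.hi = [9.8+6.5, -6.1+6.5, 5.7+6.5] = [16.300,0.400,12.200]
diag = √(28.8²+28.8²+28.1²) = √2448.49 = 49.482


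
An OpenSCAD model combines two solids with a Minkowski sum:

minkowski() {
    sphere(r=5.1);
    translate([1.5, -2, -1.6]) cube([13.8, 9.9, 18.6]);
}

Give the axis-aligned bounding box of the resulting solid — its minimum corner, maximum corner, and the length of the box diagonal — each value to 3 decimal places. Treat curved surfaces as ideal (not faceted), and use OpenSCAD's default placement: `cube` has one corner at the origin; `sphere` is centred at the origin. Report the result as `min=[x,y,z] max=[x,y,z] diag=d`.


min=[-3.600,-7.100,-6.700] max=[20.400,13.000,22.100] diag=42.538

A = translate([1.5, -2, -1.6]) cube([13.8, 9.9, 18.6]) → bbox [1.5,-2,-1.6] .. [15.3,7.9,17]
B = sphere(r=5.1) → bbox [-5.1,-5.1,-5.1] .. [5.1,5.1,5.1]
lo = A.lo+B.lo = [1.5-5.1, -2-5.1, -1.6-5.1] = [-3.600,-7.100,-6.700]
hi = A.hi+B.hi = [15.3+5.1, 7.9+5.1, 17+5.1] = [20.400,13.000,22.100]
diag = √(24²+20.1²+28.8²) = √1809.45 = 42.538


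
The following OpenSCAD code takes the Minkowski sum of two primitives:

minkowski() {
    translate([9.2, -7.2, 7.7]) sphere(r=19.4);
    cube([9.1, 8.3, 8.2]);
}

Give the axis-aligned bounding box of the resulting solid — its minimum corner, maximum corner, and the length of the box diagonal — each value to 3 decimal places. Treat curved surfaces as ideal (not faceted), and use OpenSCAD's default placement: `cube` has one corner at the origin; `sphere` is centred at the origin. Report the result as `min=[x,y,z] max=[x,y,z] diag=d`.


min=[-10.200,-26.600,-11.700] max=[37.700,20.500,35.300] diag=81.987

A = translate([9.2, -7.2, 7.7]) sphere(r=19.4) → bbox [-10.2,-26.6,-11.7] .. [28.6,12.2,27.1]
B = cube([9.1, 8.3, 8.2]) → bbox [0,0,0] .. [9.1,8.3,8.2]
lo = A.lo+B.lo = [-10.2+0, -26.6+0, -11.7+0] = [-10.200,-26.600,-11.700]
hi = A.hi+B.hi = [28.6+9.1, 12.2+8.3, 27.1+8.2] = [37.700,20.500,35.300]
diag = √(47.9²+47.1²+47²) = √6721.82 = 81.987


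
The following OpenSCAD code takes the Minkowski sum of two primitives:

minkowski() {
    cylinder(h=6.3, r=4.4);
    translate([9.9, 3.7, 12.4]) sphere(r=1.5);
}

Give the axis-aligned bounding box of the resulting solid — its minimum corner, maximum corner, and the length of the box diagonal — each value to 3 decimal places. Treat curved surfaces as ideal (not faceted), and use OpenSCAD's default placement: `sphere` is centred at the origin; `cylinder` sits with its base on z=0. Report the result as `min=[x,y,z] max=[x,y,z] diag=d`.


min=[4.000,-2.200,10.900] max=[15.800,9.600,20.200] diag=19.104

A = translate([9.9, 3.7, 12.4]) sphere(r=1.5) → bbox [8.4,2.2,10.9] .. [11.4,5.2,13.9]
B = cylinder(h=6.3, r=4.4) → bbox [-4.4,-4.4,0] .. [4.4,4.4,6.3]
lo = A.lo+B.lo = [8.4-4.4, 2.2-4.4, 10.9+0] = [4.000,-2.200,10.900]
hi = A.hi+B.hi = [11.4+4.4, 5.2+4.4, 13.9+6.3] = [15.800,9.600,20.200]
diag = √(11.8²+11.8²+9.3²) = √364.97 = 19.104


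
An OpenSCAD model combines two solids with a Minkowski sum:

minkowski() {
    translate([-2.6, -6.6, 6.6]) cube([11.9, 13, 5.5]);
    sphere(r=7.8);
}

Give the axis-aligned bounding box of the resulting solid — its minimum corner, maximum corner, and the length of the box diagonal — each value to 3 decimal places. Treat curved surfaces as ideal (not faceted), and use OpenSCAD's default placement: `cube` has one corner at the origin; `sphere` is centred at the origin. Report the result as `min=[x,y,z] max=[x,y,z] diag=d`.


min=[-10.400,-14.400,-1.200] max=[17.100,14.200,19.900] diag=44.938

A = translate([-2.6, -6.6, 6.6]) cube([11.9, 13, 5.5]) → bbox [-2.6,-6.6,6.6] .. [9.3,6.4,12.1]
B = sphere(r=7.8) → bbox [-7.8,-7.8,-7.8] .. [7.8,7.8,7.8]
lo = A.lo+B.lo = [-2.6-7.8, -6.6-7.8, 6.6-7.8] = [-10.400,-14.400,-1.200]
hi = A.hi+B.hi = [9.3+7.8, 6.4+7.8, 12.1+7.8] = [17.100,14.200,19.900]
diag = √(27.5²+28.6²+21.1²) = √2019.42 = 44.938


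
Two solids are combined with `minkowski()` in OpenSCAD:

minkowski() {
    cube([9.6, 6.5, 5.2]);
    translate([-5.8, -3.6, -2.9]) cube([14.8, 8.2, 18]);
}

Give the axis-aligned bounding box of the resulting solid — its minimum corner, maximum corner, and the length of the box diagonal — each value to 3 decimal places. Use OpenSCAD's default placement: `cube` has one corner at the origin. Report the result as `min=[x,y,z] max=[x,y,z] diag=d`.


A = translate([-5.8, -3.6, -2.9]) cube([14.8, 8.2, 18]) → bbox [-5.8,-3.6,-2.9] .. [9,4.6,15.1]
B = cube([9.6, 6.5, 5.2]) → bbox [0,0,0] .. [9.6,6.5,5.2]
lo = A.lo+B.lo = [-5.8+0, -3.6+0, -2.9+0] = [-5.800,-3.600,-2.900]
hi = A.hi+B.hi = [9+9.6, 4.6+6.5, 15.1+5.2] = [18.600,11.100,20.300]
diag = √(24.4²+14.7²+23.2²) = √1349.69 = 36.738

min=[-5.800,-3.600,-2.900] max=[18.600,11.100,20.300] diag=36.738


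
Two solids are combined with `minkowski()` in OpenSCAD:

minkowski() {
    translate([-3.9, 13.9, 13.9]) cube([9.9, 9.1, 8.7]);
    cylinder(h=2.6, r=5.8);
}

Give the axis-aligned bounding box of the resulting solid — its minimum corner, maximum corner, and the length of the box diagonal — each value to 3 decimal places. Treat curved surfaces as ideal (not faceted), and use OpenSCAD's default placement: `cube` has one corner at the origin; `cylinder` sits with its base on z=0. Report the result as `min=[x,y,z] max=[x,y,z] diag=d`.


A = translate([-3.9, 13.9, 13.9]) cube([9.9, 9.1, 8.7]) → bbox [-3.9,13.9,13.9] .. [6,23,22.6]
B = cylinder(h=2.6, r=5.8) → bbox [-5.8,-5.8,0] .. [5.8,5.8,2.6]
lo = A.lo+B.lo = [-3.9-5.8, 13.9-5.8, 13.9+0] = [-9.700,8.100,13.900]
hi = A.hi+B.hi = [6+5.8, 23+5.8, 22.6+2.6] = [11.800,28.800,25.200]
diag = √(21.5²+20.7²+11.3²) = √1018.43 = 31.913

min=[-9.700,8.100,13.900] max=[11.800,28.800,25.200] diag=31.913


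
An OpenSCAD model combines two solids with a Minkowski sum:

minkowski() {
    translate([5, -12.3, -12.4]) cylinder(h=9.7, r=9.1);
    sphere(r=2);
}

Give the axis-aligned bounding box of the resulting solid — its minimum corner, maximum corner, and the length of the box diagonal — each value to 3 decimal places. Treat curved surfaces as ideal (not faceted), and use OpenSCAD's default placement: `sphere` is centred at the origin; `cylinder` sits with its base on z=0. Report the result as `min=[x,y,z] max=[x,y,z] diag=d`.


min=[-6.100,-23.400,-14.400] max=[16.100,-1.200,-0.700] diag=34.254

A = translate([5, -12.3, -12.4]) cylinder(h=9.7, r=9.1) → bbox [-4.1,-21.4,-12.4] .. [14.1,-3.2,-2.7]
B = sphere(r=2) → bbox [-2,-2,-2] .. [2,2,2]
lo = A.lo+B.lo = [-4.1-2, -21.4-2, -12.4-2] = [-6.100,-23.400,-14.400]
hi = A.hi+B.hi = [14.1+2, -3.2+2, -2.7+2] = [16.100,-1.200,-0.700]
diag = √(22.2²+22.2²+13.7²) = √1173.37 = 34.254


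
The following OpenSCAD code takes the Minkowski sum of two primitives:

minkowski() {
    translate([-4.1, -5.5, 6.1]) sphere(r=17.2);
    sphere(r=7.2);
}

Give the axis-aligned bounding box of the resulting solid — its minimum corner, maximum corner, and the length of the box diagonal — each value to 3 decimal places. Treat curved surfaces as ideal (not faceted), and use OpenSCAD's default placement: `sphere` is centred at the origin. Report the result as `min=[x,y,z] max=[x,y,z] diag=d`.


A = translate([-4.1, -5.5, 6.1]) sphere(r=17.2) → bbox [-21.3,-22.7,-11.1] .. [13.1,11.7,23.3]
B = sphere(r=7.2) → bbox [-7.2,-7.2,-7.2] .. [7.2,7.2,7.2]
lo = A.lo+B.lo = [-21.3-7.2, -22.7-7.2, -11.1-7.2] = [-28.500,-29.900,-18.300]
hi = A.hi+B.hi = [13.1+7.2, 11.7+7.2, 23.3+7.2] = [20.300,18.900,30.500]
diag = √(48.8²+48.8²+48.8²) = √7144.32 = 84.524

min=[-28.500,-29.900,-18.300] max=[20.300,18.900,30.500] diag=84.524


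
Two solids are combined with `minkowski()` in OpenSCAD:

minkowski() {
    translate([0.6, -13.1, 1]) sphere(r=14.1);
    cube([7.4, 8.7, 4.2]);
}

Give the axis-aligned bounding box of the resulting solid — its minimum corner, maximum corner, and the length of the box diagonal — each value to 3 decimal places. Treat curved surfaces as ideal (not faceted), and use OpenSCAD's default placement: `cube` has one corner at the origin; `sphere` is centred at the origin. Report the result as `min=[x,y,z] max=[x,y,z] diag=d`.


A = translate([0.6, -13.1, 1]) sphere(r=14.1) → bbox [-13.5,-27.2,-13.1] .. [14.7,1,15.1]
B = cube([7.4, 8.7, 4.2]) → bbox [0,0,0] .. [7.4,8.7,4.2]
lo = A.lo+B.lo = [-13.5+0, -27.2+0, -13.1+0] = [-13.500,-27.200,-13.100]
hi = A.hi+B.hi = [14.7+7.4, 1+8.7, 15.1+4.2] = [22.100,9.700,19.300]
diag = √(35.6²+36.9²+32.4²) = √3678.73 = 60.653

min=[-13.500,-27.200,-13.100] max=[22.100,9.700,19.300] diag=60.653


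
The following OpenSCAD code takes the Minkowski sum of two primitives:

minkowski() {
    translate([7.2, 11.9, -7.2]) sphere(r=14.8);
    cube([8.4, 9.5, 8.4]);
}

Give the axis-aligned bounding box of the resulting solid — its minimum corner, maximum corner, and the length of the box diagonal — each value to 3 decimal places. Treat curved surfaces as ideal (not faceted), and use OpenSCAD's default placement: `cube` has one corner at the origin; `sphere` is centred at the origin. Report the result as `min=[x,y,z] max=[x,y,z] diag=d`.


min=[-7.600,-2.900,-22.000] max=[30.400,36.200,16.000] diag=66.459

A = translate([7.2, 11.9, -7.2]) sphere(r=14.8) → bbox [-7.6,-2.9,-22] .. [22,26.7,7.6]
B = cube([8.4, 9.5, 8.4]) → bbox [0,0,0] .. [8.4,9.5,8.4]
lo = A.lo+B.lo = [-7.6+0, -2.9+0, -22+0] = [-7.600,-2.900,-22.000]
hi = A.hi+B.hi = [22+8.4, 26.7+9.5, 7.6+8.4] = [30.400,36.200,16.000]
diag = √(38²+39.1²+38²) = √4416.81 = 66.459


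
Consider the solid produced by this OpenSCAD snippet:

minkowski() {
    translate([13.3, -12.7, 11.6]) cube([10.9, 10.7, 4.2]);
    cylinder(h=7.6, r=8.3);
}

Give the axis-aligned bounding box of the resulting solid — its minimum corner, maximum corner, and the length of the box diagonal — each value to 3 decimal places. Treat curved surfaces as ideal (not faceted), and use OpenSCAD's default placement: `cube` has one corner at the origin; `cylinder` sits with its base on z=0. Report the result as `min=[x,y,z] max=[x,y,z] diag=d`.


A = translate([13.3, -12.7, 11.6]) cube([10.9, 10.7, 4.2]) → bbox [13.3,-12.7,11.6] .. [24.2,-2,15.8]
B = cylinder(h=7.6, r=8.3) → bbox [-8.3,-8.3,0] .. [8.3,8.3,7.6]
lo = A.lo+B.lo = [13.3-8.3, -12.7-8.3, 11.6+0] = [5.000,-21.000,11.600]
hi = A.hi+B.hi = [24.2+8.3, -2+8.3, 15.8+7.6] = [32.500,6.300,23.400]
diag = √(27.5²+27.3²+11.8²) = √1640.78 = 40.507

min=[5.000,-21.000,11.600] max=[32.500,6.300,23.400] diag=40.507


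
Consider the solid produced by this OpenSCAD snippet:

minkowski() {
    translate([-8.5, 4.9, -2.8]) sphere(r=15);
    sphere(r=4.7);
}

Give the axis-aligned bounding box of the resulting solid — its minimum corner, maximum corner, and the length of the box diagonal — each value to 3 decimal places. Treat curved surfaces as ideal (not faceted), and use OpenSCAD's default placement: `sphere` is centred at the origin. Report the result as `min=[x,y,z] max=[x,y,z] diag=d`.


min=[-28.200,-14.800,-22.500] max=[11.200,24.600,16.900] diag=68.243

A = translate([-8.5, 4.9, -2.8]) sphere(r=15) → bbox [-23.5,-10.1,-17.8] .. [6.5,19.9,12.2]
B = sphere(r=4.7) → bbox [-4.7,-4.7,-4.7] .. [4.7,4.7,4.7]
lo = A.lo+B.lo = [-23.5-4.7, -10.1-4.7, -17.8-4.7] = [-28.200,-14.800,-22.500]
hi = A.hi+B.hi = [6.5+4.7, 19.9+4.7, 12.2+4.7] = [11.200,24.600,16.900]
diag = √(39.4²+39.4²+39.4²) = √4657.08 = 68.243


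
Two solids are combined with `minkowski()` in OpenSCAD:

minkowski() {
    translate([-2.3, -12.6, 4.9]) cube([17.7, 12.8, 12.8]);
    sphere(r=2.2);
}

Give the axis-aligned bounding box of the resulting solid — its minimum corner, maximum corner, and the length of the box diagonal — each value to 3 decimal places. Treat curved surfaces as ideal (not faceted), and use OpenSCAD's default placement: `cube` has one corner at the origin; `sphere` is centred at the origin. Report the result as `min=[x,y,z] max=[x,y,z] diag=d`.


min=[-4.500,-14.800,2.700] max=[17.600,2.400,19.900] diag=32.865

A = translate([-2.3, -12.6, 4.9]) cube([17.7, 12.8, 12.8]) → bbox [-2.3,-12.6,4.9] .. [15.4,0.2,17.7]
B = sphere(r=2.2) → bbox [-2.2,-2.2,-2.2] .. [2.2,2.2,2.2]
lo = A.lo+B.lo = [-2.3-2.2, -12.6-2.2, 4.9-2.2] = [-4.500,-14.800,2.700]
hi = A.hi+B.hi = [15.4+2.2, 0.2+2.2, 17.7+2.2] = [17.600,2.400,19.900]
diag = √(22.1²+17.2²+17.2²) = √1080.09 = 32.865


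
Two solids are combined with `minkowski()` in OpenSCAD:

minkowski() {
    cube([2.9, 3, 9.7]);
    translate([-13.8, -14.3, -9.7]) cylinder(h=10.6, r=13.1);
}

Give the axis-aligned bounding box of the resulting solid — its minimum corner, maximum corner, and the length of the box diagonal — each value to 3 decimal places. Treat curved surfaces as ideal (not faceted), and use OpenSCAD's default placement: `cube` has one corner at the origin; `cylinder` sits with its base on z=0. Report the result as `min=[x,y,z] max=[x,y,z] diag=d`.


min=[-26.900,-27.400,-9.700] max=[2.200,1.800,10.600] diag=45.951

A = translate([-13.8, -14.3, -9.7]) cylinder(h=10.6, r=13.1) → bbox [-26.9,-27.4,-9.7] .. [-0.7,-1.2,0.9]
B = cube([2.9, 3, 9.7]) → bbox [0,0,0] .. [2.9,3,9.7]
lo = A.lo+B.lo = [-26.9+0, -27.4+0, -9.7+0] = [-26.900,-27.400,-9.700]
hi = A.hi+B.hi = [-0.7+2.9, -1.2+3, 0.9+9.7] = [2.200,1.800,10.600]
diag = √(29.1²+29.2²+20.3²) = √2111.54 = 45.951
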